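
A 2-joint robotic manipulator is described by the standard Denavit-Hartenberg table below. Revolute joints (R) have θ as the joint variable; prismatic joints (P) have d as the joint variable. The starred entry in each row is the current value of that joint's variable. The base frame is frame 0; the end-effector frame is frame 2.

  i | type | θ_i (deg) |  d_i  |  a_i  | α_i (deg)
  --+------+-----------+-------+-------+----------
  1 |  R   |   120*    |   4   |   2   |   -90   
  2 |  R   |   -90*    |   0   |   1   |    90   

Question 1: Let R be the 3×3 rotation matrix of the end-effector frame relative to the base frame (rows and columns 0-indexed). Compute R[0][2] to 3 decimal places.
0.500

End-effector z-axis (col 2 of R) = (0.5000,-0.8660,0.0000)
R[0][2] = 0.5000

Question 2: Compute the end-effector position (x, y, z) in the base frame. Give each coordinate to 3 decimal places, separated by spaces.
after link 1: o_1 = (-1.0000, 1.7321, 4.0000)
after link 2: o_2 = (-1.0000, 1.7321, 5.0000)

-1.000 1.732 5.000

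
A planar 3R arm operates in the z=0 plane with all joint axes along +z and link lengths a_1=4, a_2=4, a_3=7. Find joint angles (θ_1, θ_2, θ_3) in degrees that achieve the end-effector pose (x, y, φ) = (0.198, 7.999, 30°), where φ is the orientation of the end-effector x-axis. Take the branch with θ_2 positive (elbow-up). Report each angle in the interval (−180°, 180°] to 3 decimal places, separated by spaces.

120.007 44.995 -135.002

wrist centre = target − a_3·(cos φ, sin φ) = (-5.8642, 4.4990)
cos θ_2 = (54.6296−4²−4²)/(2·4·4) = 0.7072; θ_2 = 44.9945° (elbow-up)
β = atan2(4.4990,-5.8642) = 142.5046°; ψ = atan2(2.8282,6.8287) = 22.4973°
θ_1 = β − ψ = 120.0073°
θ_3 = φ − θ_1 − θ_2 = -135.0018° (wrapped to (-180°,180°])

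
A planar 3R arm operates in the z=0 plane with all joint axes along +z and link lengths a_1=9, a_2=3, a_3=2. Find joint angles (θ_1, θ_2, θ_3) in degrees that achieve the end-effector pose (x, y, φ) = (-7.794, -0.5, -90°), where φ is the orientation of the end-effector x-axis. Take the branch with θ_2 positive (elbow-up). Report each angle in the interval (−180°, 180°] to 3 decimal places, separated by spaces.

wrist centre = target − a_3·(cos φ, sin φ) = (-7.7940, 1.5000)
cos θ_2 = (62.9964−9²−3²)/(2·9·3) = -0.5001; θ_2 = 120.0044° (elbow-up)
β = atan2(1.5000,-7.7940) = 169.1063°; ψ = atan2(2.5980,7.4998) = 19.1063°
θ_1 = β − ψ = 150.0000°
θ_3 = φ − θ_1 − θ_2 = -0.0044° (wrapped to (-180°,180°])

150.000 120.004 -0.004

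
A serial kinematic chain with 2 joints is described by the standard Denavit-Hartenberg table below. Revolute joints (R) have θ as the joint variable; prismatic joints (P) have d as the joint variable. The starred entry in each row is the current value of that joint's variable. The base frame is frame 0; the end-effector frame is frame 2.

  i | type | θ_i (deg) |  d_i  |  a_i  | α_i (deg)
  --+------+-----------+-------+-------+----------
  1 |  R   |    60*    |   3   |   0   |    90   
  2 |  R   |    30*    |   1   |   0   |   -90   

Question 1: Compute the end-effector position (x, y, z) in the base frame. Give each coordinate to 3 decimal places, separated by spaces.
after link 1: o_1 = (0.0000, 0.0000, 3.0000)
after link 2: o_2 = (0.8660, -0.5000, 3.0000)

0.866 -0.500 3.000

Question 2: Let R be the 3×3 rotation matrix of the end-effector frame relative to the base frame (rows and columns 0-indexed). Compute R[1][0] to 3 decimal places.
End-effector x-axis (col 0 of R) = (0.4330,0.7500,0.5000)
R[1][0] = 0.7500

0.750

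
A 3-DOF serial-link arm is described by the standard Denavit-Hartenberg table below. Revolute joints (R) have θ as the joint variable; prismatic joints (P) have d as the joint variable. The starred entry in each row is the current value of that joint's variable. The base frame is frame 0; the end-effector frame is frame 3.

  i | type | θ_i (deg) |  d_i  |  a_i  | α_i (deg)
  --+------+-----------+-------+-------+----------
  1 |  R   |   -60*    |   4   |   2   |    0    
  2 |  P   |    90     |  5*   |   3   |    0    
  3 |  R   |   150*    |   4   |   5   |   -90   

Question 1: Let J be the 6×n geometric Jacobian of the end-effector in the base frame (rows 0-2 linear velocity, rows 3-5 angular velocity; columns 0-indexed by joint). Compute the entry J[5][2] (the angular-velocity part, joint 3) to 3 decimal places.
1.000

axis z_2 = (0.0000,0.0000,1.0000); lever o_n−o_2 = (-5.0000,-0.0000,4.0000)
cross product → J_v[:, 2] = (0.0000,-5.0000,0.0000)
J_ω[:, 2] = z_2
entry J[5][2] = 1.0000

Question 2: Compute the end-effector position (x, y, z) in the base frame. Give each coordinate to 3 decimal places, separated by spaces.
after link 1: o_1 = (1.0000, -1.7321, 4.0000)
after link 2: o_2 = (3.5981, -0.2321, 9.0000)
after link 3: o_3 = (-1.4019, -0.2321, 13.0000)

-1.402 -0.232 13.000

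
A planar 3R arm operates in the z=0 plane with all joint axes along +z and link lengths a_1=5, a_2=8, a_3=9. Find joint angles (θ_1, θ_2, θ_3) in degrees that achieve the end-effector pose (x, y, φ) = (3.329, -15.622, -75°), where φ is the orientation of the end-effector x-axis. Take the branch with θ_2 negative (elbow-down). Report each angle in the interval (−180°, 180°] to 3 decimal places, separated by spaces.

wrist centre = target − a_3·(cos φ, sin φ) = (0.9996, -6.9287)
cos θ_2 = (49.0057−5²−8²)/(2·5·8) = -0.4999; θ_2 = -119.9953° (elbow-down)
β = atan2(-6.9287,0.9996) = -81.7903°; ψ = atan2(-6.9285,1.0006) = -81.7826°
θ_1 = β − ψ = -0.0078°
θ_3 = φ − θ_1 − θ_2 = 45.0031° (wrapped to (-180°,180°])

-0.008 -119.995 45.003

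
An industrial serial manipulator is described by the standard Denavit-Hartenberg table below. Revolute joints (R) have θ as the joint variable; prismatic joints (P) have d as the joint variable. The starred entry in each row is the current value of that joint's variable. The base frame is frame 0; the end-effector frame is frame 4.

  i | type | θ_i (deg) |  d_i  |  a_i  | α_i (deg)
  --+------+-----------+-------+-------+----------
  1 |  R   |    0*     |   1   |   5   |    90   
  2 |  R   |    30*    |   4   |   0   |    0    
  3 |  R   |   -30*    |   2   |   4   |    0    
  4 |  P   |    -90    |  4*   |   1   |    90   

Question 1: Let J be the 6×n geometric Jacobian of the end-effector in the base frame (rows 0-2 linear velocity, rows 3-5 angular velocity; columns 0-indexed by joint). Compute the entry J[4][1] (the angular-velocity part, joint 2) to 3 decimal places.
axis z_1 = (0.0000,-1.0000,0.0000); lever o_n−o_1 = (4.0000,-10.0000,-1.0000)
cross product → J_v[:, 1] = (1.0000,0.0000,4.0000)
J_ω[:, 1] = z_1
entry J[4][1] = -1.0000

-1.000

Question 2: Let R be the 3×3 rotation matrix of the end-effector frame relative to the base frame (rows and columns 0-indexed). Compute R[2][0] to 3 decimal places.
-1.000

End-effector x-axis (col 0 of R) = (0.0000,-0.0000,-1.0000)
R[2][0] = -1.0000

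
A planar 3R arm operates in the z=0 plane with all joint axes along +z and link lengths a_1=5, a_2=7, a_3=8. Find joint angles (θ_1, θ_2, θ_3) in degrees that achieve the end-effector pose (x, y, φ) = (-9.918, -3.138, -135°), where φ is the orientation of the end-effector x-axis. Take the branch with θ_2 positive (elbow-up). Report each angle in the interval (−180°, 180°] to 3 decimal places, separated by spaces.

wrist centre = target − a_3·(cos φ, sin φ) = (-4.2611, 2.5189)
cos θ_2 = (24.5020−5²−7²)/(2·5·7) = -0.7071; θ_2 = 135.0006° (elbow-up)
β = atan2(2.5189,-4.2611) = 149.4118°; ψ = atan2(4.9497,0.0502) = 89.4189°
θ_1 = β − ψ = 59.9928°
θ_3 = φ − θ_1 − θ_2 = 30.0066° (wrapped to (-180°,180°])

59.993 135.001 30.007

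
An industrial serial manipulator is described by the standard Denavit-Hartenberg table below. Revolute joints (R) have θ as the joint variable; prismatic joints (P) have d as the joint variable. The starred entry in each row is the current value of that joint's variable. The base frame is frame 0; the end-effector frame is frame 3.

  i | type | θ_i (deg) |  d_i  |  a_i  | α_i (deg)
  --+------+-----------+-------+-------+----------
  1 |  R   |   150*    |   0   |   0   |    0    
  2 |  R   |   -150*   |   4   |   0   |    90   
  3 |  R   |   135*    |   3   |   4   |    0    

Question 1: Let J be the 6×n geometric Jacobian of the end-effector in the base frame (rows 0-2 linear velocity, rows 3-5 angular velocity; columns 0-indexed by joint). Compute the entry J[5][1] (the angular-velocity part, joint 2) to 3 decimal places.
1.000

axis z_1 = (0.0000,0.0000,1.0000); lever o_n−o_1 = (-2.8284,-3.0000,6.8284)
cross product → J_v[:, 1] = (3.0000,-2.8284,0.0000)
J_ω[:, 1] = z_1
entry J[5][1] = 1.0000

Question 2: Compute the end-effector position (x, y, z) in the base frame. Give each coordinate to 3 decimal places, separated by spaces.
after link 1: o_1 = (0.0000, 0.0000, 0.0000)
after link 2: o_2 = (0.0000, 0.0000, 4.0000)
after link 3: o_3 = (-2.8284, -3.0000, 6.8284)

-2.828 -3.000 6.828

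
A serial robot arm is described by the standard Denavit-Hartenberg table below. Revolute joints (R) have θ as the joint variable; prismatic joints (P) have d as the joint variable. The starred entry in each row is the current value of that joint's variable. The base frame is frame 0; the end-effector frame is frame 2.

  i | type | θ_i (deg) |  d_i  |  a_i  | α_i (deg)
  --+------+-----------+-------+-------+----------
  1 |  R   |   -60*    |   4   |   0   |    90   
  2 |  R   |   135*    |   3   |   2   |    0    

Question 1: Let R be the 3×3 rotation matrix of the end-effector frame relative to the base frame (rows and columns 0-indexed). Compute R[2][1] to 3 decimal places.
-0.707

End-effector y-axis (col 1 of R) = (-0.3536,0.6124,-0.7071)
R[2][1] = -0.7071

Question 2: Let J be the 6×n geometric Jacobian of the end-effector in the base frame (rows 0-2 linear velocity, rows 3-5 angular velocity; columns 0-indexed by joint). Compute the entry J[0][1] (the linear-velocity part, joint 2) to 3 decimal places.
-0.707

axis z_1 = (-0.8660,-0.5000,0.0000); lever o_n−o_1 = (-3.3052,-0.2753,1.4142)
cross product → J_v[:, 1] = (-0.7071,1.2247,-1.4142)
J_ω[:, 1] = z_1
entry J[0][1] = -0.7071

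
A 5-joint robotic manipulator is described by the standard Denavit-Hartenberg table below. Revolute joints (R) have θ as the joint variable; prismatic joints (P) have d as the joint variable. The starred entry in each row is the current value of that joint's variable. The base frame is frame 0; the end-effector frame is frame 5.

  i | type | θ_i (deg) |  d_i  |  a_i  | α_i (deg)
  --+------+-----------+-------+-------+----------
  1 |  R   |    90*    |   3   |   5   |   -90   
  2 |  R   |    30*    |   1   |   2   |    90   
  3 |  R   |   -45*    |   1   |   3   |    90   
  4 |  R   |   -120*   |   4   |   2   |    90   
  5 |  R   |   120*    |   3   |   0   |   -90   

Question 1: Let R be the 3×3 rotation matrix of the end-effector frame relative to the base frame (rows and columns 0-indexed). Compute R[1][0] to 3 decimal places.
-0.161

End-effector x-axis (col 0 of R) = (0.7891,-0.1607,0.5928)
R[1][0] = -0.1607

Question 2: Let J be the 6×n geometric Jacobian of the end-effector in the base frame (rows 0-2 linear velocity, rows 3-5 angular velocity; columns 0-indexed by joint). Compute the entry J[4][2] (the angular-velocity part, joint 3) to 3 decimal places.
axis z_2 = (0.0000,0.5000,0.8660); lever o_n−o_2 = (2.4055,-2.4318,2.2907)
cross product → J_v[:, 2] = (3.2513,2.0832,-1.2028)
J_ω[:, 2] = z_2
entry J[4][2] = 0.5000

0.500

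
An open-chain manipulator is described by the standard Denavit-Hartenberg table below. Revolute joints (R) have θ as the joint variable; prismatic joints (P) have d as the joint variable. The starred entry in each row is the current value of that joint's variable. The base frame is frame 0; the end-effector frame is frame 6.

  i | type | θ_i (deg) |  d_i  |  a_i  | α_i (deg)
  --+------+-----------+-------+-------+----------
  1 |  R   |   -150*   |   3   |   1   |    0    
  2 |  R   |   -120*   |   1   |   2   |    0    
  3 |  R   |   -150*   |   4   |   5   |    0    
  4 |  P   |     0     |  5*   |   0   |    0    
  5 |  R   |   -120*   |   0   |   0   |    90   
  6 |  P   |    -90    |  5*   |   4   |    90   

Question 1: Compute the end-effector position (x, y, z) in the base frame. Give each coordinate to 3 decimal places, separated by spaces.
after link 1: o_1 = (-0.8660, -0.5000, 3.0000)
after link 2: o_2 = (-0.8660, 1.5000, 4.0000)
after link 3: o_3 = (1.6340, -2.8301, 8.0000)
after link 4: o_4 = (1.6340, -2.8301, 13.0000)
after link 5: o_5 = (1.6340, -2.8301, 13.0000)
after link 6: o_6 = (1.6340, 2.1699, 9.0000)

1.634 2.170 9.000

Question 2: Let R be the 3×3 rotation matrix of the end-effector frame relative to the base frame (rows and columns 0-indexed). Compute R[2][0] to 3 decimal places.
End-effector x-axis (col 0 of R) = (-0.0000,0.0000,-1.0000)
R[2][0] = -1.0000

-1.000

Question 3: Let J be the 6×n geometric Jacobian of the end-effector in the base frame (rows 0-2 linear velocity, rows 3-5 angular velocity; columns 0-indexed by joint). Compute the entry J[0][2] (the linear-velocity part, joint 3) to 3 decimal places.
axis z_2 = (0.0000,0.0000,1.0000); lever o_n−o_2 = (2.5000,0.6699,5.0000)
cross product → J_v[:, 2] = (-0.6699,2.5000,0.0000)
J_ω[:, 2] = z_2
entry J[0][2] = -0.6699

-0.670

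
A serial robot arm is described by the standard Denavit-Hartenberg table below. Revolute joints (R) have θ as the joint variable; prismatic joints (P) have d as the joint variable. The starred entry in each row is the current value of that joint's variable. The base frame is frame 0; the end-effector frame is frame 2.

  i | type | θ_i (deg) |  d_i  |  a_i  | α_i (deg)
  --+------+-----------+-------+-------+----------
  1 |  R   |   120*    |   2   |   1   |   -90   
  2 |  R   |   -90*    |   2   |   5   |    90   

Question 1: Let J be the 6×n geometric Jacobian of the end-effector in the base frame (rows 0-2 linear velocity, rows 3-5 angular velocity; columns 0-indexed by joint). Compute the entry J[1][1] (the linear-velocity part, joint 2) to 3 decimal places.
axis z_1 = (-0.8660,-0.5000,0.0000); lever o_n−o_1 = (-1.7321,-1.0000,5.0000)
cross product → J_v[:, 1] = (-2.5000,4.3301,-0.0000)
J_ω[:, 1] = z_1
entry J[1][1] = 4.3301

4.330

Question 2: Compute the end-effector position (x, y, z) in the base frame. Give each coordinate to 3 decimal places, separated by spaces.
-2.232 -0.134 7.000

after link 1: o_1 = (-0.5000, 0.8660, 2.0000)
after link 2: o_2 = (-2.2321, -0.1340, 7.0000)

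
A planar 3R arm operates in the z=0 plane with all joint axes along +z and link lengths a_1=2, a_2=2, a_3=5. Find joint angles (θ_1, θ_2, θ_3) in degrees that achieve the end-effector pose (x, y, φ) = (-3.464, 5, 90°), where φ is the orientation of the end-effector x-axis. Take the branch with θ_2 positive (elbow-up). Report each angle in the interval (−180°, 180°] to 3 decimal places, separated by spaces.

149.997 60.006 -120.003

wrist centre = target − a_3·(cos φ, sin φ) = (-3.4640, 0.0000)
cos θ_2 = (11.9993−2²−2²)/(2·2·2) = 0.4999; θ_2 = 60.0058° (elbow-up)
β = atan2(0.0000,-3.4640) = 180.0000°; ψ = atan2(1.7322,2.9998) = 30.0029°
θ_1 = β − ψ = 149.9971°
θ_3 = φ − θ_1 − θ_2 = -120.0029° (wrapped to (-180°,180°])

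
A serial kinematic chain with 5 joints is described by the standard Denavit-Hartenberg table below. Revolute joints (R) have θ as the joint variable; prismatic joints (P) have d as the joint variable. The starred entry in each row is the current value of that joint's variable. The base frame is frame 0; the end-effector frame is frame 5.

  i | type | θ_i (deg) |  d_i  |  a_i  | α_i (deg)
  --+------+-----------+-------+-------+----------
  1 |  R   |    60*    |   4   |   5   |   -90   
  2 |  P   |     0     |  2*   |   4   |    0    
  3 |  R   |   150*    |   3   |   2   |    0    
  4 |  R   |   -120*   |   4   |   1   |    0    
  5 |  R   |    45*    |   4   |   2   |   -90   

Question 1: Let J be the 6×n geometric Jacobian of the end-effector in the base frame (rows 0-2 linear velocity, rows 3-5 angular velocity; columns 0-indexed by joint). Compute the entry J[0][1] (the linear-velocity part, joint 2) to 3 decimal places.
prismatic axis z_1 = (-0.8660,0.5000,0.0000)
J_v[:, 1] = z_1; J_ω[:, 1] = (0,0,0)
entry J[0][1] = -0.8660

-0.866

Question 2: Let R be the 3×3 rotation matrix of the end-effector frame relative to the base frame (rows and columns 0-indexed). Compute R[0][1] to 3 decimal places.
End-effector y-axis (col 1 of R) = (0.8660,-0.5000,-0.0000)
R[0][1] = 0.8660

0.866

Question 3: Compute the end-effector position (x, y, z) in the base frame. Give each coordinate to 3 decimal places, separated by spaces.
-6.933 13.993 0.568

after link 1: o_1 = (2.5000, 4.3301, 4.0000)
after link 2: o_2 = (2.7679, 8.7942, 4.0000)
after link 3: o_3 = (-0.6962, 8.7942, 3.0000)
after link 4: o_4 = (-3.7272, 11.5442, 2.5000)
after link 5: o_5 = (-6.9325, 13.9925, 0.5681)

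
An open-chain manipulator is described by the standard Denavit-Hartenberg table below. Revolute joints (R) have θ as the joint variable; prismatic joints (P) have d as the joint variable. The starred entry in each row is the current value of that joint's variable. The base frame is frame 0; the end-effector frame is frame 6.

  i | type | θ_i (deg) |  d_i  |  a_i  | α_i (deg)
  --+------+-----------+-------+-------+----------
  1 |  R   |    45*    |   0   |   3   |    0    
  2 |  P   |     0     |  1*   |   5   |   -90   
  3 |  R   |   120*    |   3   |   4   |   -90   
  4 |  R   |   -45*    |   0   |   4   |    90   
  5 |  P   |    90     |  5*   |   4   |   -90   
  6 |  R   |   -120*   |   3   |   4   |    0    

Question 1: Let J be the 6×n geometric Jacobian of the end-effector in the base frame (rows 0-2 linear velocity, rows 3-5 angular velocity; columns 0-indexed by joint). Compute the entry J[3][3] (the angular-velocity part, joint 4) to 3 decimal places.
axis z_3 = (-0.6124,-0.6124,0.5000); lever o_n−o_3 = (-4.0908,5.3733,5.5708)
cross product → J_v[:, 3] = (-6.0981,1.3660,-5.7956)
J_ω[:, 3] = z_3
entry J[3][3] = -0.6124

-0.612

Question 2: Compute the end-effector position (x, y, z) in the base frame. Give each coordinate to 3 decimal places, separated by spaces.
-1.969 11.737 3.107

after link 1: o_1 = (2.1213, 2.1213, 0.0000)
after link 2: o_2 = (5.6569, 5.6569, 1.0000)
after link 3: o_3 = (2.1213, 6.3640, -2.4641)
after link 4: o_4 = (-0.8787, 7.3640, -4.9136)
after link 5: o_5 = (-4.5782, 8.6645, 0.1483)
after link 6: o_6 = (-1.9694, 11.7373, 3.1067)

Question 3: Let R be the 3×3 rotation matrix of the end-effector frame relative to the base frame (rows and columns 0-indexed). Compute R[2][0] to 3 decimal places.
0.280

End-effector x-axis (col 0 of R) = (0.0897,0.9557,0.2803)
R[2][0] = 0.2803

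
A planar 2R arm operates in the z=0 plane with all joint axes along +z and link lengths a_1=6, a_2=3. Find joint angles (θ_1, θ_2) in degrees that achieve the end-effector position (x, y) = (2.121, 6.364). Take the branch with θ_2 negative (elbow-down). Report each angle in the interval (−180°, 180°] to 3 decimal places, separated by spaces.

cos θ_2 = (44.9991−6²−3²)/(2·6·3) = -0.0000; θ_2 = -90.0014° (elbow-down)
β = atan2(6.3640,2.1210) = 71.5678°; ψ = atan2(-3.0000,5.9999) = -26.5653°
θ_1 = β − ψ = 98.1331°

98.133 -90.001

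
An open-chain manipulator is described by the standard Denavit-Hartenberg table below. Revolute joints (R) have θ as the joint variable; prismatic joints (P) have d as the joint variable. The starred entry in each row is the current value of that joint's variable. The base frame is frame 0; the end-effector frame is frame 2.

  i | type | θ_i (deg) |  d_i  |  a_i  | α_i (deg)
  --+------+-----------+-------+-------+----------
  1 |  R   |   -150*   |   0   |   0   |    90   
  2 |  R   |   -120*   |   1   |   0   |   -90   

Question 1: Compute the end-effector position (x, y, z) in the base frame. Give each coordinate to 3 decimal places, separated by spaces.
after link 1: o_1 = (0.0000, 0.0000, 0.0000)
after link 2: o_2 = (-0.5000, 0.8660, 0.0000)

-0.500 0.866 0.000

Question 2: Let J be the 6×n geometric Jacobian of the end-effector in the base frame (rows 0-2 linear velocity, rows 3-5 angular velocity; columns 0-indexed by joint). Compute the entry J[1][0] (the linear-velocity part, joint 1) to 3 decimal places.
axis z_0 = ẑ; lever o_n−o_0 = (-0.5000,0.8660,0.0000)
cross product → J_v[:, 0] = (-0.8660,-0.5000,0.0000)
J_ω[:, 0] = z_0
entry J[1][0] = -0.5000

-0.500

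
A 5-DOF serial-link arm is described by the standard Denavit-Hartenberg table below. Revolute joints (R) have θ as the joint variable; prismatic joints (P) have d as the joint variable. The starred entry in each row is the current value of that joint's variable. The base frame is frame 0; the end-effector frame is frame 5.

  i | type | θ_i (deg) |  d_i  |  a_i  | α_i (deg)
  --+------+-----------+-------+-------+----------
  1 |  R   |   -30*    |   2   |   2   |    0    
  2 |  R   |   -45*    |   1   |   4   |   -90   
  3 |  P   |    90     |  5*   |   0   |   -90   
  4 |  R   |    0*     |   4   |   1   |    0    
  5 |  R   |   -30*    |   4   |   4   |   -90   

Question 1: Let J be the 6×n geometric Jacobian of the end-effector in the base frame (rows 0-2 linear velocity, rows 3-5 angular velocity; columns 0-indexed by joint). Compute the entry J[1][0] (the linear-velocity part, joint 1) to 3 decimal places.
axis z_0 = ẑ; lever o_n−o_0 = (7.4583,4.6754,-1.4641)
cross product → J_v[:, 0] = (-4.6754,7.4583,0.0000)
J_ω[:, 0] = z_0
entry J[1][0] = 7.4583

7.458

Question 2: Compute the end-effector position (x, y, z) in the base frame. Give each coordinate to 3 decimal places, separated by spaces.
7.458 4.675 -1.464

after link 1: o_1 = (1.7321, -1.0000, 2.0000)
after link 2: o_2 = (2.7673, -4.8637, 3.0000)
after link 3: o_3 = (7.5970, -3.5696, 3.0000)
after link 4: o_4 = (6.5617, 0.2941, 2.0000)
after link 5: o_5 = (7.4583, 4.6754, -1.4641)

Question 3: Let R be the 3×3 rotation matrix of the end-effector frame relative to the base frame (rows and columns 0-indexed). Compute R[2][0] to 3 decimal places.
-0.866

End-effector x-axis (col 0 of R) = (0.4830,0.1294,-0.8660)
R[2][0] = -0.8660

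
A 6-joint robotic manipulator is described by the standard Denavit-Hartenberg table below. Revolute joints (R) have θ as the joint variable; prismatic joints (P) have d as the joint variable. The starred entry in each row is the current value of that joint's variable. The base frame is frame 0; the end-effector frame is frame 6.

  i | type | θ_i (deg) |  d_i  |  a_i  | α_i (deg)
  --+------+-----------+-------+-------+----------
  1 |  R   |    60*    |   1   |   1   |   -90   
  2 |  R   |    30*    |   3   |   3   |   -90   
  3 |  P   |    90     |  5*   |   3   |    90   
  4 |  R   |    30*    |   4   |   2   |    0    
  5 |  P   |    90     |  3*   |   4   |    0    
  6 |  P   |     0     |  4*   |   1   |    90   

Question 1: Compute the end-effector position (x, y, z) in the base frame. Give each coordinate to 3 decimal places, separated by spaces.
3.315 7.277 -14.946

after link 1: o_1 = (0.5000, 0.8660, 1.0000)
after link 2: o_2 = (-0.7990, 4.6160, -0.5000)
after link 3: o_3 = (0.5490, 0.9510, -4.8301)
after link 4: o_4 = (3.5311, 2.6519, -7.6962)
after link 5: o_5 = (2.2321, 4.4019, -12.1962)
after link 6: o_6 = (3.3146, 7.2769, -14.9462)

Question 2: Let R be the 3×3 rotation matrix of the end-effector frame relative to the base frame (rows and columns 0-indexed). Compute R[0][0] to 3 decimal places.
End-effector x-axis (col 0 of R) = (-0.6495,-0.1250,-0.7500)
R[0][0] = -0.6495

-0.650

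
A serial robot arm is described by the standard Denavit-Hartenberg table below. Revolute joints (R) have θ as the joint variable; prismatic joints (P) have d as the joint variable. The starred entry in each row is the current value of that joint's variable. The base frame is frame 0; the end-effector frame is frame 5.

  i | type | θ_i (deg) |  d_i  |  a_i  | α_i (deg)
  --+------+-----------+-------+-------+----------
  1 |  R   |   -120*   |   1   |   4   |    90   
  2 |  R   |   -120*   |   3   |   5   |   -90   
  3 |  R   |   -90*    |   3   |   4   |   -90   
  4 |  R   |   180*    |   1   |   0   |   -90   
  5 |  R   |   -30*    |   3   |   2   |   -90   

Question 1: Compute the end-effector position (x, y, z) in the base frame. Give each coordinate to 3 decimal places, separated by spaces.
after link 1: o_1 = (-2.0000, -3.4641, 1.0000)
after link 2: o_2 = (-3.3481, 0.2010, -3.3301)
after link 3: o_3 = (-8.1112, -0.0490, -4.8301)
after link 4: o_4 = (-7.8612, 0.3840, -5.6962)
after link 5: o_5 = (-7.4103, -2.2990, -8.0622)

-7.410 -2.299 -8.062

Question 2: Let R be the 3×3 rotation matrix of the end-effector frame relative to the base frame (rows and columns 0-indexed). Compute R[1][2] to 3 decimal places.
-0.625

End-effector z-axis (col 2 of R) = (0.2165,-0.6250,0.7500)
R[1][2] = -0.6250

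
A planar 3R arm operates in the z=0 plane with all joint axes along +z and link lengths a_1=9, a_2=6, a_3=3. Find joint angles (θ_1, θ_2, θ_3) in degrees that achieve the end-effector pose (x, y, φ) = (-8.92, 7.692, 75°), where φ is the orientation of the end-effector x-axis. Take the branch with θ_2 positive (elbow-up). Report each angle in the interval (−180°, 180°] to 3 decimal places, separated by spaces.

wrist centre = target − a_3·(cos φ, sin φ) = (-9.6965, 4.7942)
cos θ_2 = (117.0059−9²−6²)/(2·9·6) = 0.0001; θ_2 = 89.9969° (elbow-up)
β = atan2(4.7942,-9.6965) = 153.6908°; ψ = atan2(6.0000,9.0003) = 33.6891°
θ_1 = β − ψ = 120.0017°
θ_3 = φ − θ_1 − θ_2 = -134.9986° (wrapped to (-180°,180°])

120.002 89.997 -134.999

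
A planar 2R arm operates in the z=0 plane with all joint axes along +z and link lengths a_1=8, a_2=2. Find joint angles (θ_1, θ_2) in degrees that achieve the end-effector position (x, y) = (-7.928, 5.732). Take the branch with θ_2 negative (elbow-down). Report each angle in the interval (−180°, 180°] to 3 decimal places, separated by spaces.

cos θ_2 = (95.7090−8²−2²)/(2·8·2) = 0.8659; θ_2 = -30.0136° (elbow-down)
β = atan2(5.7320,-7.9280) = 144.1328°; ψ = atan2(-1.0004,9.7318) = -5.8693°
θ_1 = β − ψ = 150.0021°

150.002 -30.014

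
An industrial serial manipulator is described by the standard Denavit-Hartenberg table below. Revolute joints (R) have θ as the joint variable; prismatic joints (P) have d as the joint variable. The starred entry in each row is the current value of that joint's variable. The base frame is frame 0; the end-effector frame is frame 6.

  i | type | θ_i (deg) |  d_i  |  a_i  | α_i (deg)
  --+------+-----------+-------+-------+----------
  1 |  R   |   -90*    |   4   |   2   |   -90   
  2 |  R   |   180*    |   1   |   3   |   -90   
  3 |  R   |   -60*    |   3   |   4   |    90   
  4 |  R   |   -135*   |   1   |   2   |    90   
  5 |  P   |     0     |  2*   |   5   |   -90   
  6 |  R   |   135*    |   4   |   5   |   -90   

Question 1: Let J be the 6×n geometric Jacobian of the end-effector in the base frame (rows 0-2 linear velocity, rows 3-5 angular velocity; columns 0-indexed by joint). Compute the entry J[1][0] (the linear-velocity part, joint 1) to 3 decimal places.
axis z_0 = ẑ; lever o_n−o_0 = (5.7829,-2.0121,3.4645)
cross product → J_v[:, 0] = (2.0121,5.7829,-0.0000)
J_ω[:, 0] = z_0
entry J[1][0] = 5.7829

5.783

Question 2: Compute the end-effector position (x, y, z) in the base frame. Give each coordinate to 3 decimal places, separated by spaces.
5.783 -2.012 3.464

after link 1: o_1 = (0.0000, -2.0000, 4.0000)
after link 2: o_2 = (1.0000, 1.0000, 4.0000)
after link 3: o_3 = (4.4641, 3.0000, 7.0000)
after link 4: o_4 = (3.7394, 1.4269, 5.5858)
after link 5: o_5 = (-0.5473, -1.0480, 3.4645)
after link 6: o_6 = (5.7829, -2.0121, 3.4645)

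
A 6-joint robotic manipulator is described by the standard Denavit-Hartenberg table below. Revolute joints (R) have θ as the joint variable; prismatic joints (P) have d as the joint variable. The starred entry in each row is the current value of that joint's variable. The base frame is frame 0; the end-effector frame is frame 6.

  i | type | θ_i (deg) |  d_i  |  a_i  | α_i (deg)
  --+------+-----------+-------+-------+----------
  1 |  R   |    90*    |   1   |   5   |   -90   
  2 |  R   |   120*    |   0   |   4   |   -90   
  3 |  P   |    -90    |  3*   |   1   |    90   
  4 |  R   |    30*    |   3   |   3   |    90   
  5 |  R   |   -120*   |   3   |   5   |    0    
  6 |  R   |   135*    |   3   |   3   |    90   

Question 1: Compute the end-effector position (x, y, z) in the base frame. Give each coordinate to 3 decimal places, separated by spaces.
after link 1: o_1 = (0.0000, 5.0000, 1.0000)
after link 2: o_2 = (-0.0000, 3.0000, -2.4641)
after link 3: o_3 = (-1.0000, 0.4019, -0.9641)
after link 4: o_4 = (-3.5981, 0.6029, 2.3840)
after link 5: o_5 = (-2.9330, 1.7704, -3.2901)
after link 6: o_6 = (-6.9426, 3.1538, -3.1922)

-6.943 3.154 -3.192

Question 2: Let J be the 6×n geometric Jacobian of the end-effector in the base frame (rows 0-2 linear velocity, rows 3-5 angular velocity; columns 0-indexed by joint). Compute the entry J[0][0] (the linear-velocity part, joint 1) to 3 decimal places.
axis z_0 = ẑ; lever o_n−o_0 = (-6.9426,3.1538,-3.1922)
cross product → J_v[:, 0] = (-3.1538,-6.9426,0.0000)
J_ω[:, 0] = z_0
entry J[0][0] = -3.1538

-3.154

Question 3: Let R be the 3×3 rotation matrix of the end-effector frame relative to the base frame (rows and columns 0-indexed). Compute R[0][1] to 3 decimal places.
End-effector y-axis (col 1 of R) = (-0.5000,0.7500,-0.4330)
R[0][1] = -0.5000

-0.500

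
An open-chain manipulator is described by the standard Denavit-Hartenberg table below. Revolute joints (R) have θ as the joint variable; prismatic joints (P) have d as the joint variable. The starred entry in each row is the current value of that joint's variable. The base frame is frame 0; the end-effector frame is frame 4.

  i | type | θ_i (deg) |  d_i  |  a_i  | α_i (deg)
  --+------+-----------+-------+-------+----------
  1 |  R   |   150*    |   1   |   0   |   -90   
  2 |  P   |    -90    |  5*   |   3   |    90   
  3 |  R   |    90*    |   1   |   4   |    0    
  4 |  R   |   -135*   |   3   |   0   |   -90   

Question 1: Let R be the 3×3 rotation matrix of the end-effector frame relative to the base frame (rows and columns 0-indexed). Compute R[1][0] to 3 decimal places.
End-effector x-axis (col 0 of R) = (0.3536,0.6124,0.7071)
R[1][0] = 0.6124

0.612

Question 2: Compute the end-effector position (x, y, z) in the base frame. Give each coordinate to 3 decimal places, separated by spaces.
after link 1: o_1 = (0.0000, 0.0000, 1.0000)
after link 2: o_2 = (-2.5000, -4.3301, 4.0000)
after link 3: o_3 = (-3.6340, -8.2942, 4.0000)
after link 4: o_4 = (-1.0359, -9.7942, 4.0000)

-1.036 -9.794 4.000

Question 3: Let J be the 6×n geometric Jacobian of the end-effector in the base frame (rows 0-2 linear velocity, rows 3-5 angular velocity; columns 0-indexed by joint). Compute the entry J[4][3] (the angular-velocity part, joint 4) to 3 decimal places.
-0.500

axis z_3 = (0.8660,-0.5000,0.0000); lever o_n−o_3 = (2.5981,-1.5000,0.0000)
cross product → J_v[:, 3] = (0.0000,0.0000,0.0000)
J_ω[:, 3] = z_3
entry J[4][3] = -0.5000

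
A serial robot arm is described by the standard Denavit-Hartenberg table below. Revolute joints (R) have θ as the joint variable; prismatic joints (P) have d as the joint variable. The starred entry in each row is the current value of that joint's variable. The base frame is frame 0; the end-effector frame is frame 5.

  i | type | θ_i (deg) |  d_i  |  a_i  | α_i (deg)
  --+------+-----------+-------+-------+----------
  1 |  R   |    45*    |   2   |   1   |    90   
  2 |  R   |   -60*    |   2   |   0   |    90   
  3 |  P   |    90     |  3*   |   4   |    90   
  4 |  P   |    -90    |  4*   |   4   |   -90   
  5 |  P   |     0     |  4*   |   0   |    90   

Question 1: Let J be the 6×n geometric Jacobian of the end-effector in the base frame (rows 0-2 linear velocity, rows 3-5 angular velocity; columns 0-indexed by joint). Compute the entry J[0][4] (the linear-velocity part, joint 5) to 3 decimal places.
prismatic axis z_4 = (0.7071,-0.7071,-0.0000)
J_v[:, 4] = z_4; J_ω[:, 4] = (0,0,0)
entry J[0][4] = 0.7071

0.707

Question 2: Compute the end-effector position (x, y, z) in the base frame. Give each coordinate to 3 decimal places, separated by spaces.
after link 1: o_1 = (0.7071, 0.7071, 2.0000)
after link 2: o_2 = (2.1213, -0.7071, 2.0000)
after link 3: o_3 = (3.1126, -5.3727, 0.5000)
after link 4: o_4 = (6.9763, -1.5089, -0.9641)
after link 5: o_5 = (9.8048, -4.3374, -0.9641)

9.805 -4.337 -0.964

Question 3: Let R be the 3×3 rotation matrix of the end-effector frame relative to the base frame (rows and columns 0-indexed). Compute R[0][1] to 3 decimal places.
0.707

End-effector y-axis (col 1 of R) = (0.7071,-0.7071,0.0000)
R[0][1] = 0.7071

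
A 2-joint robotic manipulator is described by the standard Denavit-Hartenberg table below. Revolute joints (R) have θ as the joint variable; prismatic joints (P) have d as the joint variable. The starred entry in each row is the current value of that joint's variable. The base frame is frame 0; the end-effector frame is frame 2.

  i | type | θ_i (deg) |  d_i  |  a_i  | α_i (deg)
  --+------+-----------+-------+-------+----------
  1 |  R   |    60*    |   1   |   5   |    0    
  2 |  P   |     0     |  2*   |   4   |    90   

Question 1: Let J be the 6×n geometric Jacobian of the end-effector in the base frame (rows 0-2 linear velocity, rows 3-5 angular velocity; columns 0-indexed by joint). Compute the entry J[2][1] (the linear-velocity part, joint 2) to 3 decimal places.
1.000

prismatic axis z_1 = (0.0000,0.0000,1.0000)
J_v[:, 1] = z_1; J_ω[:, 1] = (0,0,0)
entry J[2][1] = 1.0000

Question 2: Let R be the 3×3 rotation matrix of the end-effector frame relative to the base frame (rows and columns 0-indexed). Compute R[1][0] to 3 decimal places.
0.866

End-effector x-axis (col 0 of R) = (0.5000,0.8660,0.0000)
R[1][0] = 0.8660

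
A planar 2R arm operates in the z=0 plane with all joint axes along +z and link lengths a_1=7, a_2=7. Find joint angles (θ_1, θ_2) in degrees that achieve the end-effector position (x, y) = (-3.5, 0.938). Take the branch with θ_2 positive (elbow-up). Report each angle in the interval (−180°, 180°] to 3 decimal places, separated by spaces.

89.997 150.000

cos θ_2 = (13.1298−7²−7²)/(2·7·7) = -0.8660; θ_2 = 149.9996° (elbow-up)
β = atan2(0.9380,-3.5000) = 164.9973°; ψ = atan2(3.5000,0.9378) = 74.9998°
θ_1 = β − ψ = 89.9975°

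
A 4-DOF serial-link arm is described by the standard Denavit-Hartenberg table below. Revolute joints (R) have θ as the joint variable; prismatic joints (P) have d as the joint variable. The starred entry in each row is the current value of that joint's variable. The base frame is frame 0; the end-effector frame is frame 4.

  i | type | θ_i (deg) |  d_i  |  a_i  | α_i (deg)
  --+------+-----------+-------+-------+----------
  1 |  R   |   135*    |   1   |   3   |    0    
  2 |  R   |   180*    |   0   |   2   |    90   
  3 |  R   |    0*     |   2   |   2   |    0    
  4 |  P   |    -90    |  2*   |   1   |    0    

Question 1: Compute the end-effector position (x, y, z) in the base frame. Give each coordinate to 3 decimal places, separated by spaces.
after link 1: o_1 = (-2.1213, 2.1213, 1.0000)
after link 2: o_2 = (-0.7071, 0.7071, 1.0000)
after link 3: o_3 = (-0.7071, -2.1213, 1.0000)
after link 4: o_4 = (-2.1213, -3.5355, 0.0000)

-2.121 -3.536 0.000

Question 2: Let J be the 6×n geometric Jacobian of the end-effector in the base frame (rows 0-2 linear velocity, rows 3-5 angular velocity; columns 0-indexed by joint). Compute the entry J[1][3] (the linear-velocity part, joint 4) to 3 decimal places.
prismatic axis z_3 = (-0.7071,-0.7071,0.0000)
J_v[:, 3] = z_3; J_ω[:, 3] = (0,0,0)
entry J[1][3] = -0.7071

-0.707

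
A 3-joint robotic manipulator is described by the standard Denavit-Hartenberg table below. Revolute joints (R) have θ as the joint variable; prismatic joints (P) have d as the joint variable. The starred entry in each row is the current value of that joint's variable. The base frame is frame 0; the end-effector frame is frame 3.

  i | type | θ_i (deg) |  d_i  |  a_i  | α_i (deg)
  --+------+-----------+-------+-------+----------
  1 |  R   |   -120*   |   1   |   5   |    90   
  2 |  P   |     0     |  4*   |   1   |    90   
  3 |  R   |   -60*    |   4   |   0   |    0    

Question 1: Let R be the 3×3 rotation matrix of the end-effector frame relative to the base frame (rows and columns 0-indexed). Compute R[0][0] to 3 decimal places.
0.500

End-effector x-axis (col 0 of R) = (0.5000,-0.8660,-0.0000)
R[0][0] = 0.5000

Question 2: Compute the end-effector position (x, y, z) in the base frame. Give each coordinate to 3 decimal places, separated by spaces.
-6.464 -3.196 -3.000

after link 1: o_1 = (-2.5000, -4.3301, 1.0000)
after link 2: o_2 = (-6.4641, -3.1962, 1.0000)
after link 3: o_3 = (-6.4641, -3.1962, -3.0000)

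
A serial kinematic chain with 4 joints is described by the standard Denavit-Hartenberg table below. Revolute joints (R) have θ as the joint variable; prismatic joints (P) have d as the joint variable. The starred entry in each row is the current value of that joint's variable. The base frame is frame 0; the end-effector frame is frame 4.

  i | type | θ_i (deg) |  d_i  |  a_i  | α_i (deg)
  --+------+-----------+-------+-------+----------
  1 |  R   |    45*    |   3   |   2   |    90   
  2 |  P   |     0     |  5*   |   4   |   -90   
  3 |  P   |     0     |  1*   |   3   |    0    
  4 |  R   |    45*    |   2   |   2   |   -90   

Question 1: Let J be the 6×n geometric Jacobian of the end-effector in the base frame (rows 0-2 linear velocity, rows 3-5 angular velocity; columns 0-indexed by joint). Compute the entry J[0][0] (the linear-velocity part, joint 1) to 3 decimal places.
-4.828

axis z_0 = ẑ; lever o_n−o_0 = (9.8995,4.8284,6.0000)
cross product → J_v[:, 0] = (-4.8284,9.8995,0.0000)
J_ω[:, 0] = z_0
entry J[0][0] = -4.8284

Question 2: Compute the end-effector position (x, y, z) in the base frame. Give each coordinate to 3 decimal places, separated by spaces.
after link 1: o_1 = (1.4142, 1.4142, 3.0000)
after link 2: o_2 = (7.7782, 0.7071, 3.0000)
after link 3: o_3 = (9.8995, 2.8284, 4.0000)
after link 4: o_4 = (9.8995, 4.8284, 6.0000)

9.899 4.828 6.000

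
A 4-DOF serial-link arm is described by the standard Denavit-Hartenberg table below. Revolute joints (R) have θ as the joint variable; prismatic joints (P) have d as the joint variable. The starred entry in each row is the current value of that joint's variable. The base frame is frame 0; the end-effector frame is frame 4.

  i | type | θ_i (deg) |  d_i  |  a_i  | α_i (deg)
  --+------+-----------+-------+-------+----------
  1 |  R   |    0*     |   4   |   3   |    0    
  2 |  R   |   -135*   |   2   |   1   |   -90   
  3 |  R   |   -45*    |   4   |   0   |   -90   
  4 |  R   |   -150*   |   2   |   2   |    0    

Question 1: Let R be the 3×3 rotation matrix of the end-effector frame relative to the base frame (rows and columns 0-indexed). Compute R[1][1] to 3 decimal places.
-0.862

End-effector y-axis (col 1 of R) = (0.3624,-0.8624,0.3536)
R[1][1] = -0.8624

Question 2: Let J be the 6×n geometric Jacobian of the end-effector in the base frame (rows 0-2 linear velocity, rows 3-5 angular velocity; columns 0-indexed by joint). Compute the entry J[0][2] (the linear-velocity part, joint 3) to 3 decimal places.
1.866

axis z_2 = (0.7071,-0.7071,0.0000); lever o_n−o_2 = (3.4016,-3.6695,-2.6390)
cross product → J_v[:, 2] = (1.8660,1.8660,-0.1895)
J_ω[:, 2] = z_2
entry J[0][2] = 1.8660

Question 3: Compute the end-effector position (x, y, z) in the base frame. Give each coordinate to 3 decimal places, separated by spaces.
after link 1: o_1 = (3.0000, 0.0000, 4.0000)
after link 2: o_2 = (2.2929, -0.7071, 6.0000)
after link 3: o_3 = (5.1213, -3.5355, 6.0000)
after link 4: o_4 = (5.6945, -4.3766, 3.3610)

5.694 -4.377 3.361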